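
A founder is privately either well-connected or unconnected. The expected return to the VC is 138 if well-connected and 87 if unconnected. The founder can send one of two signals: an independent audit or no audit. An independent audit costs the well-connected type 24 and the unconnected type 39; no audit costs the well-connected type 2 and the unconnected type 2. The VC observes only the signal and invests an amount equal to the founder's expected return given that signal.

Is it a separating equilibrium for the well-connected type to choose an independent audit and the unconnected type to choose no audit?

No

Under separation the VC infers type exactly: audit → well-connected (pays 138), no audit → unconnected (pays 87).
Well-connected: audit gives 138 − 24 = 114; no audit gives 87 − 2 = 85. No deviation. ✓
Unconnected: no audit gives 87 − 2 = 85; audit gives 138 − 39 = 99. Would deviate. ✗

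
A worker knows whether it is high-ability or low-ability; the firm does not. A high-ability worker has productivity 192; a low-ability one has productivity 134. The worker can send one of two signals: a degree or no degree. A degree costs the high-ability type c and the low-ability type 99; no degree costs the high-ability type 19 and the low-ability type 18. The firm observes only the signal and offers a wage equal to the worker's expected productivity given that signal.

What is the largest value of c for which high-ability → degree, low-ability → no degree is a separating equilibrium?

Under separation: degree → high-ability (pays 192); no degree → low-ability (pays 134).
Low-ability: 134 − 18 = 116 ≥ 192 − 99 = 93. Holds regardless of c. ✓
High-ability: 192 − c ≥ 134 − 19, so c ≤ 192 − 115 = 77.

77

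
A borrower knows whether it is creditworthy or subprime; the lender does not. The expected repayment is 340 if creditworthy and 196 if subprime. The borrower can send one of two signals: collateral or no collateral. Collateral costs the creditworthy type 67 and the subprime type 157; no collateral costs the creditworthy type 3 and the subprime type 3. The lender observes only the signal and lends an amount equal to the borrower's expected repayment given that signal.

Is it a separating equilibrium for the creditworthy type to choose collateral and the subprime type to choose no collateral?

Yes

If types separate, collateral earns payment 340 and no collateral earns 196.
Creditworthy: collateral gives 340 − 67 = 273; no collateral gives 196 − 3 = 193. No deviation. ✓
Subprime: no collateral gives 196 − 3 = 193; collateral gives 340 − 157 = 183. No deviation. ✓
Neither type gains from mimicking the other.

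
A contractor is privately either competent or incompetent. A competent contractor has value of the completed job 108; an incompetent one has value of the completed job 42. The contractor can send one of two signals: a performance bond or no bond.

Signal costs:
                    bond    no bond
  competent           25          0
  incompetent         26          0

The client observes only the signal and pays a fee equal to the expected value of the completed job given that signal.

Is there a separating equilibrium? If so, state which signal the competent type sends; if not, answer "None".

None

Try competent → bond, incompetent → no bond:
  If types separate, bond earns payment 108 and no bond earns 42.
  Competent: bond gives 108 − 25 = 83; no bond gives 42 − 0 = 42. No deviation. ✓
  Incompetent: no bond gives 42 − 0 = 42; bond gives 108 − 26 = 82. Would deviate. ✗
Try competent → no bond, incompetent → bond:
  If types separate, no bond earns payment 108 and bond earns 42.
  Competent: no bond gives 108 − 0 = 108; bond gives 42 − 25 = 17. No deviation. ✓
  Incompetent: bond gives 42 − 26 = 16; no bond gives 108 − 0 = 108. Would deviate. ✗
Neither assignment is incentive-compatible.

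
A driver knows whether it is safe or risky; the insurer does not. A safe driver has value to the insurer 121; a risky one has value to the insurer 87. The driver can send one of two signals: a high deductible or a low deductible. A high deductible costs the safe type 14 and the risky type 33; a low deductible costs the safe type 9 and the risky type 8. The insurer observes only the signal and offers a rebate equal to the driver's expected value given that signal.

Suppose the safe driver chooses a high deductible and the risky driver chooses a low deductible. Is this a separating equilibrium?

If types separate, high deductible earns payment 121 and low deductible earns 87.
Safe: high deductible gives 121 − 14 = 107; low deductible gives 87 − 9 = 78. No deviation. ✓
Risky: low deductible gives 87 − 8 = 79; high deductible gives 121 − 33 = 88. Would deviate. ✗

No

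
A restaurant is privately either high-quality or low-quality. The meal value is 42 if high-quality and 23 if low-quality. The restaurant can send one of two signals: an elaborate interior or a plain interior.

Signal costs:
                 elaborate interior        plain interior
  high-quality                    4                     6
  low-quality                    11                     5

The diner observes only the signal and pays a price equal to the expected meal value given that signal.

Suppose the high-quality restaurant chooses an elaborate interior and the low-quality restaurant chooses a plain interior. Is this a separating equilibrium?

No

Under separation the diner infers type exactly: elaborate interior → high-quality (pays 42), plain interior → low-quality (pays 23).
High-quality: elaborate interior gives 42 − 4 = 38; plain interior gives 23 − 6 = 17. No deviation. ✓
Low-quality: plain interior gives 23 − 5 = 18; elaborate interior gives 42 − 11 = 31. Would deviate. ✗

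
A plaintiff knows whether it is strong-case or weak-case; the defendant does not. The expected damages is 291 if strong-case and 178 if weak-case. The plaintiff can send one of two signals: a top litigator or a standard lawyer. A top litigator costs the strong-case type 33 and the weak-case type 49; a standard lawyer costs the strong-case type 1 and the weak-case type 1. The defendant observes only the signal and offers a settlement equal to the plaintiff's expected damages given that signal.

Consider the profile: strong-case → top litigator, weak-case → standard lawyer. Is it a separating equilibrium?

No

If types separate, top litigator earns payment 291 and standard lawyer earns 178.
Strong-case: top litigator gives 291 − 33 = 258; standard lawyer gives 178 − 1 = 177. No deviation. ✓
Weak-case: standard lawyer gives 178 − 1 = 177; top litigator gives 291 − 49 = 242. Would deviate. ✗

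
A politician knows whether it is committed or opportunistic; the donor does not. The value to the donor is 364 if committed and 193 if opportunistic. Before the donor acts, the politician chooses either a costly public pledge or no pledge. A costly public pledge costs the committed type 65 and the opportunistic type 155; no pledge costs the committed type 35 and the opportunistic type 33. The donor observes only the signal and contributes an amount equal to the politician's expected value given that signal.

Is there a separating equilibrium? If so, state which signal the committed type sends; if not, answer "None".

Try committed → pledge, opportunistic → no pledge:
  If types separate, pledge earns payment 364 and no pledge earns 193.
  Committed: pledge gives 364 − 65 = 299; no pledge gives 193 − 35 = 158. No deviation. ✓
  Opportunistic: no pledge gives 193 − 33 = 160; pledge gives 364 − 155 = 209. Would deviate. ✗
Try committed → no pledge, opportunistic → pledge:
  If types separate, no pledge earns payment 364 and pledge earns 193.
  Committed: no pledge gives 364 − 35 = 329; pledge gives 193 − 65 = 128. No deviation. ✓
  Opportunistic: pledge gives 193 − 155 = 38; no pledge gives 364 − 33 = 331. Would deviate. ✗
Neither assignment is incentive-compatible.

None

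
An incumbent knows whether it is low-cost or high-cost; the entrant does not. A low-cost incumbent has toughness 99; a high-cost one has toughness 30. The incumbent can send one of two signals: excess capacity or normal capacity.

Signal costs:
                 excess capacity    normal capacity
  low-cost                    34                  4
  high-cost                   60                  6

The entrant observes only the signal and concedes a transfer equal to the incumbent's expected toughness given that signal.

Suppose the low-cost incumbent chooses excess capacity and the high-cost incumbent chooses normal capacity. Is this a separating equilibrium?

If types separate, excess capacity earns payment 99 and normal capacity earns 30.
Low-cost: excess capacity gives 99 − 34 = 65; normal capacity gives 30 − 4 = 26. No deviation. ✓
High-cost: normal capacity gives 30 − 6 = 24; excess capacity gives 99 − 60 = 39. Would deviate. ✗

No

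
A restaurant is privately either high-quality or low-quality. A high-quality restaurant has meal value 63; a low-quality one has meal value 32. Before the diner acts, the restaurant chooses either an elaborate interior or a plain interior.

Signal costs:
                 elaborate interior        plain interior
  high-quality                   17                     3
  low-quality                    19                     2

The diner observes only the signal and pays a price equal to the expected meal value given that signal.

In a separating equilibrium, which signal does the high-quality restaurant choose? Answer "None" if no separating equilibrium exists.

Try high-quality → elaborate interior, low-quality → plain interior:
  If types separate, elaborate interior earns payment 63 and plain interior earns 32.
  High-quality: elaborate interior gives 63 − 17 = 46; plain interior gives 32 − 3 = 29. No deviation. ✓
  Low-quality: plain interior gives 32 − 2 = 30; elaborate interior gives 63 − 19 = 44. Would deviate. ✗
Try high-quality → plain interior, low-quality → elaborate interior:
  If types separate, plain interior earns payment 63 and elaborate interior earns 32.
  High-quality: plain interior gives 63 − 3 = 60; elaborate interior gives 32 − 17 = 15. No deviation. ✓
  Low-quality: elaborate interior gives 32 − 19 = 13; plain interior gives 63 − 2 = 61. Would deviate. ✗
Neither assignment is incentive-compatible.

None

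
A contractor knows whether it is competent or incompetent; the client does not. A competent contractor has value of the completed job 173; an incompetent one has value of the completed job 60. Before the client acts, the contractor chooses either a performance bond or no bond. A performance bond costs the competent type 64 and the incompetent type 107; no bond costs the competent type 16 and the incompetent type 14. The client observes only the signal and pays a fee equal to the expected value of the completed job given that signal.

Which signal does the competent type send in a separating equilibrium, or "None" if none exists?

Try competent → bond, incompetent → no bond:
  If types separate, bond earns payment 173 and no bond earns 60.
  Competent: bond gives 173 − 64 = 109; no bond gives 60 − 16 = 44. No deviation. ✓
  Incompetent: no bond gives 60 − 14 = 46; bond gives 173 − 107 = 66. Would deviate. ✗
Try competent → no bond, incompetent → bond:
  If types separate, no bond earns payment 173 and bond earns 60.
  Competent: no bond gives 173 − 16 = 157; bond gives 60 − 64 = -4. No deviation. ✓
  Incompetent: bond gives 60 − 107 = -47; no bond gives 173 − 14 = 159. Would deviate. ✗
Neither assignment is incentive-compatible.

None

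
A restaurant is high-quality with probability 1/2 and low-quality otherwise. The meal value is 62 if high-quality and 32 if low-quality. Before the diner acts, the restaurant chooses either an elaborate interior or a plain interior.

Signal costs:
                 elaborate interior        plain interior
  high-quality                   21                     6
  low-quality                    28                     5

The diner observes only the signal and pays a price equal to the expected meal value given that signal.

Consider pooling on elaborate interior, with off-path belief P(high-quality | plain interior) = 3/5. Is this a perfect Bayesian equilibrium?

No

At the pooled signal (elaborate interior) the diner holds the prior 1/2 and pays 1/2·62 + 1/2·32 = 47. Off-path (plain interior) belief 3/5 gives 3/5·62 + 2/5·32 = 50.
High-quality: elaborate interior gives 47 − 21 = 26; plain interior gives 50 − 6 = 44. Deviates. ✗
Low-quality: elaborate interior gives 47 − 28 = 19; plain interior gives 50 − 5 = 45. Deviates. ✗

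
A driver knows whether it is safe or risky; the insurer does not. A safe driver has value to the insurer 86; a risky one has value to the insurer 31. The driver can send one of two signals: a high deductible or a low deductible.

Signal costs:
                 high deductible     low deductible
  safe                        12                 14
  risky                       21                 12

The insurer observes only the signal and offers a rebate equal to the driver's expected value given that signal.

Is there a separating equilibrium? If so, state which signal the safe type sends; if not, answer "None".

None

Try safe → high deductible, risky → low deductible:
  If types separate, high deductible earns payment 86 and low deductible earns 31.
  Safe: high deductible gives 86 − 12 = 74; low deductible gives 31 − 14 = 17. No deviation. ✓
  Risky: low deductible gives 31 − 12 = 19; high deductible gives 86 − 21 = 65. Would deviate. ✗
Try safe → low deductible, risky → high deductible:
  If types separate, low deductible earns payment 86 and high deductible earns 31.
  Safe: low deductible gives 86 − 14 = 72; high deductible gives 31 − 12 = 19. No deviation. ✓
  Risky: high deductible gives 31 − 21 = 10; low deductible gives 86 − 12 = 74. Would deviate. ✗
Neither assignment is incentive-compatible.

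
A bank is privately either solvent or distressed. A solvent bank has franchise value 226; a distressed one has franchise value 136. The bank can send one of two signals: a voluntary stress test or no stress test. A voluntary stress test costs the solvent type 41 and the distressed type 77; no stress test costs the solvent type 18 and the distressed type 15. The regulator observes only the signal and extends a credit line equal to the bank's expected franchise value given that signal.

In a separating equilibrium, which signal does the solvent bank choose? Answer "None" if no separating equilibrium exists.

None

Try solvent → stress test, distressed → no stress test:
  Under separation the regulator infers type exactly: stress test → solvent (pays 226), no stress test → distressed (pays 136).
  Solvent: stress test gives 226 − 41 = 185; no stress test gives 136 − 18 = 118. No deviation. ✓
  Distressed: no stress test gives 136 − 15 = 121; stress test gives 226 − 77 = 149. Would deviate. ✗
Try solvent → no stress test, distressed → stress test:
  Under separation the regulator infers type exactly: no stress test → solvent (pays 226), stress test → distressed (pays 136).
  Solvent: no stress test gives 226 − 18 = 208; stress test gives 136 − 41 = 95. No deviation. ✓
  Distressed: stress test gives 136 − 77 = 59; no stress test gives 226 − 15 = 211. Would deviate. ✗
Neither assignment is incentive-compatible.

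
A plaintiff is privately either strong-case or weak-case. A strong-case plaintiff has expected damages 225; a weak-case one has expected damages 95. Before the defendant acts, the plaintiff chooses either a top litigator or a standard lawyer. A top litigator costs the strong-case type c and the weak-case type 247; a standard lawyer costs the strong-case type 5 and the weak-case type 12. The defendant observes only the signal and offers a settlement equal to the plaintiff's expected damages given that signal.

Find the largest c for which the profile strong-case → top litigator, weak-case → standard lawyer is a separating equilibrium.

Under separation: top litigator → strong-case (pays 225); standard lawyer → weak-case (pays 95).
Weak-case: 95 − 12 = 83 ≥ 225 − 247 = -22. Holds regardless of c. ✓
Strong-case: 225 − c ≥ 95 − 5, so c ≤ 225 − 90 = 135.

135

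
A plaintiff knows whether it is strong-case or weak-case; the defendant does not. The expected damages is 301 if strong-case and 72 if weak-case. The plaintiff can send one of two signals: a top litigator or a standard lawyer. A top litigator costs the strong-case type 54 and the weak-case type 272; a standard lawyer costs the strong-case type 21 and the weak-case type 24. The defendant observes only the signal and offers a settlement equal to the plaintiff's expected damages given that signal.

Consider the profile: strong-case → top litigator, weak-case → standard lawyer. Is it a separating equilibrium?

Yes

If types separate, top litigator earns payment 301 and standard lawyer earns 72.
Strong-case: top litigator gives 301 − 54 = 247; standard lawyer gives 72 − 21 = 51. No deviation. ✓
Weak-case: standard lawyer gives 72 − 24 = 48; top litigator gives 301 − 272 = 29. No deviation. ✓
Both incentive constraints hold.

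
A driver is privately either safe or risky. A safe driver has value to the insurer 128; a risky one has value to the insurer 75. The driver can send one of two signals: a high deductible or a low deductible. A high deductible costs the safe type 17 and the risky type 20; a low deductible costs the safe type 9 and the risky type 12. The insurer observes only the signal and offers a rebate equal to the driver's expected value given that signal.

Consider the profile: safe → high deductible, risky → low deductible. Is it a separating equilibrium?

If types separate, high deductible earns payment 128 and low deductible earns 75.
Safe: high deductible gives 128 − 17 = 111; low deductible gives 75 − 9 = 66. No deviation. ✓
Risky: low deductible gives 75 − 12 = 63; high deductible gives 128 − 20 = 108. Would deviate. ✗

No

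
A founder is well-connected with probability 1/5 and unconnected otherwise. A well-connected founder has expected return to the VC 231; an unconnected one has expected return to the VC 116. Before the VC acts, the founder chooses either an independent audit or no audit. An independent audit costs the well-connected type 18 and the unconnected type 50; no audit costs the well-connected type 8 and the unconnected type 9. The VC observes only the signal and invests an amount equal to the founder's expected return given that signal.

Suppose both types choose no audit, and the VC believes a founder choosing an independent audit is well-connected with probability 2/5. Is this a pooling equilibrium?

No

At the pooled signal (no audit) the VC holds the prior 1/5 and pays 1/5·231 + 4/5·116 = 139. Off-path (audit) belief 2/5 gives 2/5·231 + 3/5·116 = 162.
Well-connected: no audit gives 139 − 8 = 131; audit gives 162 − 18 = 144. Deviates. ✗
Unconnected: no audit gives 139 − 9 = 130; audit gives 162 − 50 = 112. Stays. ✓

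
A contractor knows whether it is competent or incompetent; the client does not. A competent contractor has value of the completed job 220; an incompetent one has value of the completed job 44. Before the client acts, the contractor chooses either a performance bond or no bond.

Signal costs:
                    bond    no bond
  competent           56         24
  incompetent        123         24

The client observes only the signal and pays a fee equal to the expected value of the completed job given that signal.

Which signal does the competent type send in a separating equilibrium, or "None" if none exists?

Try competent → bond, incompetent → no bond:
  Under separation the client infers type exactly: bond → competent (pays 220), no bond → incompetent (pays 44).
  Competent: bond gives 220 − 56 = 164; no bond gives 44 − 24 = 20. No deviation. ✓
  Incompetent: no bond gives 44 − 24 = 20; bond gives 220 − 123 = 97. Would deviate. ✗
Try competent → no bond, incompetent → bond:
  Under separation the client infers type exactly: no bond → competent (pays 220), bond → incompetent (pays 44).
  Competent: no bond gives 220 − 24 = 196; bond gives 44 − 56 = -12. No deviation. ✓
  Incompetent: bond gives 44 − 123 = -79; no bond gives 220 − 24 = 196. Would deviate. ✗
Neither assignment is incentive-compatible.

None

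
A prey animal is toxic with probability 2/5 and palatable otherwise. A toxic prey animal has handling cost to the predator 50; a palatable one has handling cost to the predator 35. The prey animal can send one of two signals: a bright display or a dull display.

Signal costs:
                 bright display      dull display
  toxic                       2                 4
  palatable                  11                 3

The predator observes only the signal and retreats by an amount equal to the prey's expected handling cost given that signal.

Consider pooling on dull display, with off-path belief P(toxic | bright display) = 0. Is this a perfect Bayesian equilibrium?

Yes

At the pooled signal (dull display) the predator holds the prior 2/5 and pays 2/5·50 + 3/5·35 = 41. Off-path (bright display) belief 0 gives 0·50 + 1·35 = 35.
Toxic: dull display gives 41 − 4 = 37; bright display gives 35 − 2 = 33. Stays. ✓
Palatable: dull display gives 41 − 3 = 38; bright display gives 35 − 11 = 24. Stays. ✓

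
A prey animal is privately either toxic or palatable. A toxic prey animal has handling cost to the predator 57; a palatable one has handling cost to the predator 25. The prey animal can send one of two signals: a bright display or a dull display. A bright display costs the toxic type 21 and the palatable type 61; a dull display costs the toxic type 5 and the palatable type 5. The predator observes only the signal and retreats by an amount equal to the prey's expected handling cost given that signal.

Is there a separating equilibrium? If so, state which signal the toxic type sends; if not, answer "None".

bright display

Try toxic → bright display, palatable → dull display:
  If types separate, bright display earns payment 57 and dull display earns 25.
  Toxic: bright display gives 57 − 21 = 36; dull display gives 25 − 5 = 20. No deviation. ✓
  Palatable: dull display gives 25 − 5 = 20; bright display gives 57 − 61 = -4. No deviation. ✓
Both hold — the toxic type sends bright display.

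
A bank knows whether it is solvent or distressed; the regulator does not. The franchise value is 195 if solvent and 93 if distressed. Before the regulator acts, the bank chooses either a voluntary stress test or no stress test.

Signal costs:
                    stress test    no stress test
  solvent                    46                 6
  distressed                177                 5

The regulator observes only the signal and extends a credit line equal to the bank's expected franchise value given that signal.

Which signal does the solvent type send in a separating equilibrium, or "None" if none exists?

stress test

Try solvent → stress test, distressed → no stress test:
  Under separation the regulator infers type exactly: stress test → solvent (pays 195), no stress test → distressed (pays 93).
  Solvent: stress test gives 195 − 46 = 149; no stress test gives 93 − 6 = 87. No deviation. ✓
  Distressed: no stress test gives 93 − 5 = 88; stress test gives 195 − 177 = 18. No deviation. ✓
Both hold — the solvent type sends stress test.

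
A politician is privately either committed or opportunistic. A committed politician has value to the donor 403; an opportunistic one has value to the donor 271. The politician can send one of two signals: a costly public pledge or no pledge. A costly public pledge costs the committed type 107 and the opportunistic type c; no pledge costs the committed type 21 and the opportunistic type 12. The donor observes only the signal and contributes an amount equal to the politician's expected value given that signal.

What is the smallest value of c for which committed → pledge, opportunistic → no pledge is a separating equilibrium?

144

Under separation: pledge → committed (pays 403); no pledge → opportunistic (pays 271).
Committed: 403 − 107 = 296 ≥ 271 − 21 = 250. Holds regardless of c. ✓
Opportunistic: 271 − 12 ≥ 403 − c, so c ≥ 403 − 259 = 144.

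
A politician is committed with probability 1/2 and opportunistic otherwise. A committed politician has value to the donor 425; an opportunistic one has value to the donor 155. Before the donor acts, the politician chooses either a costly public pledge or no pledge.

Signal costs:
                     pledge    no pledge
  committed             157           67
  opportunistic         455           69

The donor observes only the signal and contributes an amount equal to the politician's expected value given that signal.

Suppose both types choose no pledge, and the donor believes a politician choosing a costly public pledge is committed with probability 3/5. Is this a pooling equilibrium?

Yes

On the equilibrium path (no pledge) the donor holds the prior 1/2 and pays 1/2·425 + 1/2·155 = 290. Off-path (pledge) belief 3/5 gives 3/5·425 + 2/5·155 = 317.
Committed: no pledge gives 290 − 67 = 223; pledge gives 317 − 157 = 160. Stays. ✓
Opportunistic: no pledge gives 290 − 69 = 221; pledge gives 317 − 455 = -138. Stays. ✓
Beliefs are Bayes-consistent on-path and both types best-respond.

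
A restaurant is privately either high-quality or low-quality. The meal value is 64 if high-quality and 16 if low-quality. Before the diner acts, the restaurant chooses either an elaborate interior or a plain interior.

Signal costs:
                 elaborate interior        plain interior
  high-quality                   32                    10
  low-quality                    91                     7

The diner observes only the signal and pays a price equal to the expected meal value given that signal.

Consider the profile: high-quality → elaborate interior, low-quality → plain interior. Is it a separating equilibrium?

Yes

If types separate, elaborate interior earns payment 64 and plain interior earns 16.
High-quality: elaborate interior gives 64 − 32 = 32; plain interior gives 16 − 10 = 6. No deviation. ✓
Low-quality: plain interior gives 16 − 7 = 9; elaborate interior gives 64 − 91 = -27. No deviation. ✓
Both incentive constraints hold.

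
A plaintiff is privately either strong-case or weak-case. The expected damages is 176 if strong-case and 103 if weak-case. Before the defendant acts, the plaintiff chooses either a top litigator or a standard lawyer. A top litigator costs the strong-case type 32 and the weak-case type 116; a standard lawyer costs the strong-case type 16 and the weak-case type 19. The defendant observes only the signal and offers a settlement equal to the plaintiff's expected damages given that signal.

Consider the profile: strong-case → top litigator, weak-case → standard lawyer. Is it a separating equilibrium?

Yes

If types separate, top litigator earns payment 176 and standard lawyer earns 103.
Strong-case: top litigator gives 176 − 32 = 144; standard lawyer gives 103 − 16 = 87. No deviation. ✓
Weak-case: standard lawyer gives 103 − 19 = 84; top litigator gives 176 − 116 = 60. No deviation. ✓
Both incentive constraints hold.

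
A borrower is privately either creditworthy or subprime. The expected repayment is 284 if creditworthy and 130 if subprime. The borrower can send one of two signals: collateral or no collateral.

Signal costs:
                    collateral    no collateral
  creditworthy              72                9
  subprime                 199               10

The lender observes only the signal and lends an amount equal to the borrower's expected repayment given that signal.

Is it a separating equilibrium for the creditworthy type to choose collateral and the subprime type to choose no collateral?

Under separation the lender infers type exactly: collateral → creditworthy (pays 284), no collateral → subprime (pays 130).
Creditworthy: collateral gives 284 − 72 = 212; no collateral gives 130 − 9 = 121. No deviation. ✓
Subprime: no collateral gives 130 − 10 = 120; collateral gives 284 − 199 = 85. No deviation. ✓
Both incentive constraints hold.

Yes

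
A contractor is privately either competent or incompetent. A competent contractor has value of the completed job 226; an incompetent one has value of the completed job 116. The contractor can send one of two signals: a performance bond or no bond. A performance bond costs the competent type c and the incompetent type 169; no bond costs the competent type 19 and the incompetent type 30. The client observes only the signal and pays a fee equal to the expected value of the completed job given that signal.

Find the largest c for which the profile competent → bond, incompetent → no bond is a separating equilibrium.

Under separation: bond → competent (pays 226); no bond → incompetent (pays 116).
Incompetent: 116 − 30 = 86 ≥ 226 − 169 = 57. Holds regardless of c. ✓
Competent: 226 − c ≥ 116 − 19, so c ≤ 226 − 97 = 129.

129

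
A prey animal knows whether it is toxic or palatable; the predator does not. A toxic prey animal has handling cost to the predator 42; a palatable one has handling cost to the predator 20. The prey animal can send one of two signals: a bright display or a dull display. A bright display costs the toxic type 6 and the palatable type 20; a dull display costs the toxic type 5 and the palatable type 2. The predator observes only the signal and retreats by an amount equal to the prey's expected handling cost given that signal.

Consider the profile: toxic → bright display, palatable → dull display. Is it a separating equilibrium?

If types separate, bright display earns payment 42 and dull display earns 20.
Toxic: bright display gives 42 − 6 = 36; dull display gives 20 − 5 = 15. No deviation. ✓
Palatable: dull display gives 20 − 2 = 18; bright display gives 42 − 20 = 22. Would deviate. ✗

No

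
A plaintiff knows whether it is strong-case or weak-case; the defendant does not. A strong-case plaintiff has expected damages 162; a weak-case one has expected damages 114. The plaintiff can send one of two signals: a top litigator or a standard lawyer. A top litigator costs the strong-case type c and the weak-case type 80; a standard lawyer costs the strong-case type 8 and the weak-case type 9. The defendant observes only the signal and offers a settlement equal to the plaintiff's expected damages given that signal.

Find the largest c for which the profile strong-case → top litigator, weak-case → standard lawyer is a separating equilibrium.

56

Under separation: top litigator → strong-case (pays 162); standard lawyer → weak-case (pays 114).
Weak-case: 114 − 9 = 105 ≥ 162 − 80 = 82. Holds regardless of c. ✓
Strong-case: 162 − c ≥ 114 − 8, so c ≤ 162 − 106 = 56.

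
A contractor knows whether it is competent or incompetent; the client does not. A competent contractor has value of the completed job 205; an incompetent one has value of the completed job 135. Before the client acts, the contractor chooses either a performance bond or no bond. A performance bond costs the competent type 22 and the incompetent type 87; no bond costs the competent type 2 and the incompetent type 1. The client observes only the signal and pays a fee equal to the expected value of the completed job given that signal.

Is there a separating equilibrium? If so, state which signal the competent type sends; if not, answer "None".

Try competent → bond, incompetent → no bond:
  Under separation the client infers type exactly: bond → competent (pays 205), no bond → incompetent (pays 135).
  Competent: bond gives 205 − 22 = 183; no bond gives 135 − 2 = 133. No deviation. ✓
  Incompetent: no bond gives 135 − 1 = 134; bond gives 205 − 87 = 118. No deviation. ✓
Both hold — the competent type sends bond.

bond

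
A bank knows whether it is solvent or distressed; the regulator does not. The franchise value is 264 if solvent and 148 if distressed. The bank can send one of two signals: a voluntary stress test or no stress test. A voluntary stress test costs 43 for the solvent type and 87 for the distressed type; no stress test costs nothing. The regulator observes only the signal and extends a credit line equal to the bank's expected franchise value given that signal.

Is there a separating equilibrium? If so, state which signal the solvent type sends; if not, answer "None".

None

Try solvent → stress test, distressed → no stress test:
  If types separate, stress test earns payment 264 and no stress test earns 148.
  Solvent: stress test gives 264 − 43 = 221; no stress test gives 148 − 0 = 148. No deviation. ✓
  Distressed: no stress test gives 148 − 0 = 148; stress test gives 264 − 87 = 177. Would deviate. ✗
Try solvent → no stress test, distressed → stress test:
  If types separate, no stress test earns payment 264 and stress test earns 148.
  Solvent: no stress test gives 264 − 0 = 264; stress test gives 148 − 43 = 105. No deviation. ✓
  Distressed: stress test gives 148 − 87 = 61; no stress test gives 264 − 0 = 264. Would deviate. ✗
Neither assignment is incentive-compatible.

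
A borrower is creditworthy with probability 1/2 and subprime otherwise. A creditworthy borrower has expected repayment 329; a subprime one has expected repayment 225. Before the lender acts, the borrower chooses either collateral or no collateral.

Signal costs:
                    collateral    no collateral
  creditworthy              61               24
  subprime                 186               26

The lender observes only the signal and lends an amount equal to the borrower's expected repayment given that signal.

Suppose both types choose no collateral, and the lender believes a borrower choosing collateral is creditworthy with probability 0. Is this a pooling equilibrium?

At the pooled signal (no collateral) the lender holds the prior 1/2 and pays 1/2·329 + 1/2·225 = 277. Off-path (collateral) belief 0 gives 0·329 + 1·225 = 225.
Creditworthy: no collateral gives 277 − 24 = 253; collateral gives 225 − 61 = 164. Stays. ✓
Subprime: no collateral gives 277 − 26 = 251; collateral gives 225 − 186 = 39. Stays. ✓

Yes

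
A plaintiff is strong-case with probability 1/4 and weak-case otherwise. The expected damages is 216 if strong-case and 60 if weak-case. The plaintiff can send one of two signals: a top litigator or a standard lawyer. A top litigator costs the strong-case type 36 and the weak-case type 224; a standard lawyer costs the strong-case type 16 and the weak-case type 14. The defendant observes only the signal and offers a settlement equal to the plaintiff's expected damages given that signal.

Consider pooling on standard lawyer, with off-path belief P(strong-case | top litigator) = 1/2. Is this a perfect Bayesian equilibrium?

At the pooled signal (standard lawyer) the defendant holds the prior 1/4 and pays 1/4·216 + 3/4·60 = 99. Off-path (top litigator) belief 1/2 gives 1/2·216 + 1/2·60 = 138.
Strong-case: standard lawyer gives 99 − 16 = 83; top litigator gives 138 − 36 = 102. Deviates. ✗
Weak-case: standard lawyer gives 99 − 14 = 85; top litigator gives 138 − 224 = -86. Stays. ✓

No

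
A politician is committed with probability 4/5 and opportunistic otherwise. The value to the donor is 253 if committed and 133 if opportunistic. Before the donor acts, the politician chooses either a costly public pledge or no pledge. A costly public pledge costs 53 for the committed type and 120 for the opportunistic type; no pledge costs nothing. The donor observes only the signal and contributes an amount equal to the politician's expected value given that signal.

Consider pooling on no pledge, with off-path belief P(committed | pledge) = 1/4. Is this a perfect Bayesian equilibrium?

Yes

On the equilibrium path (no pledge) the donor holds the prior 4/5 and pays 4/5·253 + 1/5·133 = 229. Off-path (pledge) belief 1/4 gives 1/4·253 + 3/4·133 = 163.
Committed: no pledge gives 229 − 0 = 229; pledge gives 163 − 53 = 110. Stays. ✓
Opportunistic: no pledge gives 229 − 0 = 229; pledge gives 163 − 120 = 43. Stays. ✓
Beliefs are Bayes-consistent on-path and both types best-respond.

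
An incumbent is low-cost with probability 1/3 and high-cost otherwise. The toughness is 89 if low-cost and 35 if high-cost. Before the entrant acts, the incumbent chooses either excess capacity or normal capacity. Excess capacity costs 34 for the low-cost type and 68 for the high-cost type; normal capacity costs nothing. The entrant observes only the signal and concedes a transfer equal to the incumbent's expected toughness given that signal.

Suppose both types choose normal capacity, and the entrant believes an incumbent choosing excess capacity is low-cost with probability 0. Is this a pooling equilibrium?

On the equilibrium path (normal capacity) the entrant holds the prior 1/3 and pays 1/3·89 + 2/3·35 = 53. Off-path (excess capacity) belief 0 gives 0·89 + 1·35 = 35.
Low-cost: normal capacity gives 53 − 0 = 53; excess capacity gives 35 − 34 = 1. Stays. ✓
High-cost: normal capacity gives 53 − 0 = 53; excess capacity gives 35 − 68 = -33. Stays. ✓
Beliefs are Bayes-consistent on-path and both types best-respond.

Yes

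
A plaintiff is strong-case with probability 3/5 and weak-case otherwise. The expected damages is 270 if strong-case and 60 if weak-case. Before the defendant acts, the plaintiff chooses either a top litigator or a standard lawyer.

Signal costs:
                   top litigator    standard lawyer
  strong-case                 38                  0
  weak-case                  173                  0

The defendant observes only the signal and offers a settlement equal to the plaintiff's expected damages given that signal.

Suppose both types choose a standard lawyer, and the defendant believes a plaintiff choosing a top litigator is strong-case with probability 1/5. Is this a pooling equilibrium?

Yes

On the equilibrium path (standard lawyer) the defendant holds the prior 3/5 and pays 3/5·270 + 2/5·60 = 186. Off-path (top litigator) belief 1/5 gives 1/5·270 + 4/5·60 = 102.
Strong-case: standard lawyer gives 186 − 0 = 186; top litigator gives 102 − 38 = 64. Stays. ✓
Weak-case: standard lawyer gives 186 − 0 = 186; top litigator gives 102 − 173 = -71. Stays. ✓
Beliefs are Bayes-consistent on-path and both types best-respond.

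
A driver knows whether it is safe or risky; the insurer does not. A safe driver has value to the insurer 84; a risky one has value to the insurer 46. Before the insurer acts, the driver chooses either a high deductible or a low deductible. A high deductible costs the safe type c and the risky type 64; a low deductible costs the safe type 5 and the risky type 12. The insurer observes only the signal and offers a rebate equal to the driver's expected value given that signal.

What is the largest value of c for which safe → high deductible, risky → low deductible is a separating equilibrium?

43

Under separation: high deductible → safe (pays 84); low deductible → risky (pays 46).
Risky: 46 − 12 = 34 ≥ 84 − 64 = 20. Holds regardless of c. ✓
Safe: 84 − c ≥ 46 − 5, so c ≤ 84 − 41 = 43.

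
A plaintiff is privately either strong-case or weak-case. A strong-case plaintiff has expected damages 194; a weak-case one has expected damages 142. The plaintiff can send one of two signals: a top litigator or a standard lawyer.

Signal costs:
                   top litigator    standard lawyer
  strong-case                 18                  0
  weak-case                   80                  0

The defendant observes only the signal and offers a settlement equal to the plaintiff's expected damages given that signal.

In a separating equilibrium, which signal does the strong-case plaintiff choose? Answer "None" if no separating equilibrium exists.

Try strong-case → top litigator, weak-case → standard lawyer:
  If types separate, top litigator earns payment 194 and standard lawyer earns 142.
  Strong-case: top litigator gives 194 − 18 = 176; standard lawyer gives 142 − 0 = 142. No deviation. ✓
  Weak-case: standard lawyer gives 142 − 0 = 142; top litigator gives 194 − 80 = 114. No deviation. ✓
Both hold — the strong-case type sends top litigator.

top litigator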